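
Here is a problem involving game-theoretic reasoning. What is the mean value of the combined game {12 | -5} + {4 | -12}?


G1 = {12 | -5}, G2 = {4 | -12}
Each is a switch {a | b} with numbers a > b; its mean value is (a + b)/2, and mean value is additive over game sums: m(G1 + G2) = m(G1) + m(G2).
Mean of G1 = (12 + (-5))/2 = 7/2 = 7/2
Mean of G2 = (4 + (-12))/2 = -8/2 = -4
Mean of G1 + G2 = 7/2 + -4 = -1/2

-1/2


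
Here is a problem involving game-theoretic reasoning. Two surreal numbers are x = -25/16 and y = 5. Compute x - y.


x = -25/16, y = 5
Converting to common denominator: 16
x = -25/16, y = 80/16
x - y = -25/16 - 5 = -105/16

-105/16


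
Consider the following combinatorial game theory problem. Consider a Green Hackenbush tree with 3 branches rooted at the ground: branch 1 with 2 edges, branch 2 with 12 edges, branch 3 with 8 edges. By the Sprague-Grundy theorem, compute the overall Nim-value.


The tree has 3 branches from the ground vertex.
In Green Hackenbush, the Nim-value of a simple path of length k is k.
Branch 1: length 2, Nim-value = 2
Branch 2: length 12, Nim-value = 12
Branch 3: length 8, Nim-value = 8
Total Nim-value = XOR of all branch values:
0 XOR 2 = 2
2 XOR 12 = 14
14 XOR 8 = 6
Nim-value of the tree = 6

6


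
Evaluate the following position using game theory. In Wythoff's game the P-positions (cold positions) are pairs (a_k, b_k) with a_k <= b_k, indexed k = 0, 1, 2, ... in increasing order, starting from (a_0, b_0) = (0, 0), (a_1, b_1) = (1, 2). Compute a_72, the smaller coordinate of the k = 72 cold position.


By Wythoff's theorem, a_k = floor(k * phi) and b_k = floor(k * phi^2) = a_k + k, where phi = (1 + sqrt(5))/2 is the golden ratio.
phi = (1 + sqrt(5))/2 = 1.618034
k = 72
k * phi = 72 * 1.618034 = 116.498447
a_72 = floor(k * phi) = 116

116


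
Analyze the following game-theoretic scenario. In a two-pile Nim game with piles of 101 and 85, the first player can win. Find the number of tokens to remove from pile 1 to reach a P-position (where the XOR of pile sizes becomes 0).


Piles: 101 and 85
Current XOR: 101 XOR 85 = 48 (non-zero, so this is an N-position).
To make the XOR zero, we need to find a move that balances the piles.
For pile 1 (size 101): target = 101 XOR 48 = 85
We reduce pile 1 from 101 to 85.
Tokens removed: 101 - 85 = 16
Verification: 85 XOR 85 = 0

16


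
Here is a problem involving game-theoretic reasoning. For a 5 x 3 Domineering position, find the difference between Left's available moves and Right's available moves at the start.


Board is 5 x 3 (rows x cols).
Left (vertical) placements: (rows-1) * cols = 4 * 3 = 12
Right (horizontal) placements: rows * (cols-1) = 5 * 2 = 10
Advantage = Left - Right = 12 - 10 = 2

2


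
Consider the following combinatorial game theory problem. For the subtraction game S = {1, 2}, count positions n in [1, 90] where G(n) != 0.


Subtraction set S = {1, 2}, so G(n) = n mod 3.
G(n) = 0 when n is a multiple of 3.
Multiples of 3 in [1, 90]: 30
N-positions (nonzero Grundy) = 90 - 30 = 60

60


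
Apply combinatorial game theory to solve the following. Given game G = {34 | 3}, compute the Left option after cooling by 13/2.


Original game: {34 | 3} (a switch {a | b} with a > b).
Cooling by t (for t below the temperature (a - b)/2 = 31/2) taxes each move by t: {a | b} cooled by t is {a - t | b + t}.
Cooling amount: t = 13/2
Cooled Left option: 34 - 13/2 = 55/2
Cooled Right option: 3 + 13/2 = 19/2
Cooled game: {55/2 | 19/2}
Left option = 55/2

55/2


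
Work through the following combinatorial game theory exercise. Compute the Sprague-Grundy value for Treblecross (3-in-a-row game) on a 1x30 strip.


Treblecross: place X on empty cells; 3-in-a-row wins.
Playing within two cells of an existing X lets the opponent win at once, so sensible play treats the cells i-2..i+2 around each X as dead. The player left with no safe cell loses, so this is a normal-play take-away game on strips of safe cells.
Placing X at cell i (0-indexed) of a strip of k safe cells leaves independent strips of sizes max(0, i-2) and max(0, k-i-3). Hence G(k) = mex{ G(max(0,i-2)) XOR G(max(0,k-i-3)) : 0 <= i < k }, with G(0) = 0.
G(1): splits (0,0):0^0=0 -> mex({0}) = 1
G(2): splits (0,0):0^0=0 -> mex({0}) = 1
G(3): splits (0,0):0^0=0 -> mex({0}) = 1
G(4): splits (0,1):0^1=1 (0,0):0^0=0 -> mex({0, 1}) = 2
G(5): splits (0,2):0^1=1 (0,1):0^1=1 (0,0):0^0=0 -> mex({0, 1}) = 2
G(6) = mex({1}) = 0
G(7) = mex({0, 1, 2}) = 3
G(8) = mex({0, 1, 2}) = 3
G(9) = mex({0, 2}) = 1
G(10) = mex({0, 2, 3}) = 1
G(11) = mex({0, 3}) = 1
G(12) = mex({1, 3}) = 0
G(13) = mex({0, 1, 2, 3}) = 4
G(14) = mex({0, 1, 2}) = 3
G(15) = mex({0, 1, 2}) = 3
G(16) = mex({0, 1, 2, 4}) = 3
G(17) = mex({0, 1, 3, 4}) = 2
G(18) = mex({0, 1, 3, 4}) = 2
G(19) = mex({0, 1, 3, 5}) = 2
G(20) = mex({0, 1, 2, 3, 5}) = 4
G(21) = mex({0, 1, 2, 3, 5}) = 4
G(22) = mex({1, 2, 6}) = 0
G(23) = mex({0, 1, 2, 3, 4, 6}) = 5
G(24) = mex({0, 1, 2, 3, 4}) = 5
G(25) = mex({0, 1, 3, 4, 7}) = 2
G(26) = mex({0, 1, 3, 4, 5, 7}) = 2
G(27) = mex({0, 1, 3, 5}) = 2
G(28) = mex({0, 1, 2, 5}) = 3
G(29) = mex({0, 1, 2, 4, 5, 6}) = 3
G(30) = mex({1, 2, 4, 6}) = 0
Therefore G(30) = 0.

0


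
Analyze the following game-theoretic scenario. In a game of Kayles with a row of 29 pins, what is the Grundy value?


Kayles: a move removes 1 or 2 adjacent pins from a contiguous row.
Removing pins from a row of k leaves two independent rows (a, b) with a + b = k - 1 (one pin) or a + b = k - 2 (two pins); an end removal gives a = 0.
By Sprague-Grundy, G(k) = mex{ G(a) XOR G(b) } over all these splits. G(0) = 0.
G(1): splits (0,0):0^0=0 -> mex({0}) = 1
G(2): splits (0,1):0^1=1 (0,0):0^0=0 -> mex({0, 1}) = 2
G(3): splits (0,2):0^2=2 (1,1):1^1=0 (0,1):0^1=1 -> mex({0, 1, 2}) = 3
G(4): splits (0,3):0^3=3 (1,2):1^2=3 (0,2):0^2=2 (1,1):1^1=0 -> mex({0, 2, 3}) = 1
G(5): splits (0,4):0^1=1 (1,3):1^3=2 (2,2):2^2=0 (0,3):0^3=3 (1,2):1^2=3 -> mex({0, 1, 2, 3}) = 4
G(6) = mex({0, 1, 2, 4}) = 3
G(7) = mex({0, 1, 3, 4, 5}) = 2
G(8) = mex({0, 2, 3, 5, 6}) = 1
G(9) = mex({0, 1, 2, 3, 6, 7}) = 4
G(10) = mex({0, 1, 3, 4, 5, 7}) = 2
G(11) = mex({0, 1, 2, 3, 4, 5}) = 6
G(12) = mex({0, 1, 2, 3, 5, 6, 7}) = 4
G(13) = mex({0, 2, 3, 4, 6, 7}) = 1
G(14) = mex({0, 1, 4, 5, 6, 7}) = 2
G(15) = mex({0, 1, 2, 3, 4, 5, 6}) = 7
G(16) = mex({0, 2, 3, 5, 6, 7}) = 1
G(17) = mex({0, 1, 2, 3, 5, 6, 7}) = 4
G(18) = mex({0, 1, 2, 4, 5, 6}) = 3
G(19) = mex({0, 1, 3, 4, 5, 7}) = 2
G(20) = mex({0, 2, 3, 4, 5, 6, 7}) = 1
G(21) = mex({0, 1, 2, 3, 5, 6, 7}) = 4
G(22) = mex({0, 1, 2, 3, 4, 5, 7}) = 6
G(23) = mex({0, 1, 2, 3, 4, 5, 6}) = 7
G(24) = mex({0, 1, 2, 3, 5, 6, 7}) = 4
G(25) = mex({0, 2, 3, 4, 6, 7}) = 1
G(26) = mex({0, 1, 3, 4, 5, 6, 7}) = 2
G(27) = mex({0, 1, 2, 3, 4, 5, 6, 7}) = 8
G(28) = mex({0, 1, 2, 3, 4, 6, 7, 8}) = 5
G(29) = mex({0, 1, 2, 3, 5, 6, 7, 8, 9}) = 4
Therefore G(29) = 4.

4


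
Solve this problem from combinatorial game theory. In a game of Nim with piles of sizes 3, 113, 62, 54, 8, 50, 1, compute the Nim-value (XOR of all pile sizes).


We need the XOR (exclusive or) of all pile sizes.
After XOR-ing pile 1 (size 3): 0 XOR 3 = 3
After XOR-ing pile 2 (size 113): 3 XOR 113 = 114
After XOR-ing pile 3 (size 62): 114 XOR 62 = 76
After XOR-ing pile 4 (size 54): 76 XOR 54 = 122
After XOR-ing pile 5 (size 8): 122 XOR 8 = 114
After XOR-ing pile 6 (size 50): 114 XOR 50 = 64
After XOR-ing pile 7 (size 1): 64 XOR 1 = 65
The Nim-value of this position is 65.

65


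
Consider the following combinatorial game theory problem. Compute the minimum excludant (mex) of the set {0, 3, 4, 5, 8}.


Set = {0, 3, 4, 5, 8}
0 is in the set.
1 is NOT in the set. This is the mex.
mex = 1

1


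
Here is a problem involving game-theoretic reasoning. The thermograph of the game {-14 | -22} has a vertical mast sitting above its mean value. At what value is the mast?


Game = {-14 | -22}, a switch {a | b} with numbers a > b.
Its thermograph has left wall a - t and right wall b + t, which meet at t = (a - b)/2, where both equal (a + b)/2. So the mast (mean value) is at (a + b)/2.
Mean = (-14 + (-22))/2 = -36/2 = -18

-18


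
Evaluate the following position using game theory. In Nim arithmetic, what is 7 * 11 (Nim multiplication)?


Nim multiplication is bilinear over XOR: (u XOR v) * w = (u*w) XOR (v*w).
So we split each operand into its bit components and XOR the pairwise Nim products.
7 = 1 + 2 + 4 (as XOR of powers of 2).
11 = 1 + 2 + 8 (as XOR of powers of 2).
Using the standard Nim-product table on single bits:
  2*2 = 3,   2*4 = 8,   2*8 = 12,
  4*4 = 6,   4*8 = 11,  8*8 = 13,
and  1*x = x (identity), k*l = l*k (commutative).
Pairwise Nim products:
  1 * 1 = 1
  1 * 2 = 2
  1 * 8 = 8
  2 * 1 = 2
  2 * 2 = 3
  2 * 8 = 12
  4 * 1 = 4
  4 * 2 = 8
  4 * 8 = 11
XOR them: 1 XOR 2 XOR 8 XOR 2 XOR 3 XOR 12 XOR 4 XOR 8 XOR 11 = 1.
Result: 7 * 11 = 1 (in Nim).

1


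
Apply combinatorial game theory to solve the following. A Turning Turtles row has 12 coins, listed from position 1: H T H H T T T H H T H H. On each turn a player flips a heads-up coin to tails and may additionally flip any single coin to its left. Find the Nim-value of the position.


Coins: H T H H T T T H H T H H
Key fact: a single head at position k behaves exactly like a Nim heap of size k (turning it to T and optionally flipping a coin at j < k corresponds to moving the heap from k to j, or to 0), and heads combine as a disjunctive sum (two heads at the same place would cancel, matching j XOR j = 0). So the Nim-value is the XOR of the 1-indexed positions of the heads.
Face-up positions (1-indexed): [1, 3, 4, 8, 9, 11, 12]
XOR 0 with 1: 0 XOR 1 = 1
XOR 1 with 3: 1 XOR 3 = 2
XOR 2 with 4: 2 XOR 4 = 6
XOR 6 with 8: 6 XOR 8 = 14
XOR 14 with 9: 14 XOR 9 = 7
XOR 7 with 11: 7 XOR 11 = 12
XOR 12 with 12: 12 XOR 12 = 0
Nim-value = 0

0


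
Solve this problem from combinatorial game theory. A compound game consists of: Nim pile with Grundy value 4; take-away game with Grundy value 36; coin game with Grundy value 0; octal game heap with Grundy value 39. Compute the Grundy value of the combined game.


By the Sprague-Grundy theorem, the Grundy value of a sum of games is the XOR of individual Grundy values.
Nim pile: Grundy value = 4. Running XOR: 0 XOR 4 = 4
take-away game: Grundy value = 36. Running XOR: 4 XOR 36 = 32
coin game: Grundy value = 0. Running XOR: 32 XOR 0 = 32
octal game heap: Grundy value = 39. Running XOR: 32 XOR 39 = 7
The combined Grundy value is 7.

7


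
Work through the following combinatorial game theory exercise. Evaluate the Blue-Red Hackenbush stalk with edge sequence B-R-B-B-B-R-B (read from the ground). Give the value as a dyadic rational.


Edges (from ground): B-R-B-B-B-R-B
By Berlekamp's sign-expansion rule, a Blue-Red Hackenbush stalk has the value of the surreal number whose sign sequence is the edge sequence with B -> + and R -> -.
Sign sequence: +-+++-+
Trace the sign expansion in the surreal number tree, starting from 0:
Edge 1: B (sign +) -> bounds (0, +inf), value = 1
Edge 2: R (sign -) -> bounds (0, 1), value = 1/2
Edge 3: B (sign +) -> bounds (1/2, 1), value = 3/4
Edge 4: B (sign +) -> bounds (3/4, 1), value = 7/8
Edge 5: B (sign +) -> bounds (7/8, 1), value = 15/16
Edge 6: R (sign -) -> bounds (7/8, 15/16), value = 29/32
Edge 7: B (sign +) -> bounds (29/32, 15/16), value = 59/64
Game value = 59/64

59/64


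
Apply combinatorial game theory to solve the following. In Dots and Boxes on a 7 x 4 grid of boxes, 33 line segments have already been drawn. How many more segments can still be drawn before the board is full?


Grid: 7 x 4 boxes, i.e. 8 rows and 5 columns of dots.
Horizontal edges: (rows + 1) * cols = 8 * 4 = 32
Vertical edges: rows * (cols + 1) = 7 * 5 = 35
Total edges: 32 + 35 = 67
Edges drawn: 33
Remaining: 67 - 33 = 34

34


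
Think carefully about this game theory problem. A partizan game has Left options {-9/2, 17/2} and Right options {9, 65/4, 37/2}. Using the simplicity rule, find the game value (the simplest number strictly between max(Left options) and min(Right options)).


Left options: {-9/2, 17/2}, max = 17/2
Right options: {9, 65/4, 37/2}, min = 9
All options are numbers and max(Left) < min(Right), so by the simplicity theorem the value is the simplest (earliest-born) number strictly between 17/2 and 9.
No integer lies strictly between 17/2 and 9, so the value is the dyadic rational m/2^k in the interval with the smallest k (then m odd); search k = 1, 2, ...:
Denominator 2: no odd multiple of 1/2 lies strictly between 17/2 and 9.
Denominator 4: 35/4 lies strictly between 17/2 and 9 -- found.
The simplest number in the interval is 35/4.
Game value = 35/4

35/4


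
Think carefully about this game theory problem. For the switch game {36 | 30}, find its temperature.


The game is {36 | 30}, a switch {a | b} with numbers a > b.
Cooling {a | b} by t gives {a - t | b + t}, which stops being hot when a - t = b + t, i.e. at t = (a - b)/2. So the temperature of a switch is (a - b)/2.
Temperature = (Left option - Right option) / 2
= (36 - (30)) / 2
= 6 / 2
= 3

3


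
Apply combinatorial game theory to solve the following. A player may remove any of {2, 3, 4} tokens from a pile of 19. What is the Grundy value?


The subtraction set is S = {2, 3, 4}.
G(k) = mex{ G(k - s) : s in S, s <= k }. We compute iteratively: G(0) = 0.
G(1) = mex({}) = 0
G(2) = mex({0}) = 1
G(3) = mex({0}) = 1
G(4) = mex({0, 1}) = 2
G(5) = mex({0, 1}) = 2
G(6) = mex({1, 2}) = 0
G(7) = mex({1, 2}) = 0
G(8) = mex({0, 2}) = 1
G(9) = mex({0, 2}) = 1
Observe that G(6)..G(9) = 0, 0, 1, 1 repeats G(0)..G(3) = 0, 0, 1, 1.
For k >= max(S) = 4, G(k) is determined by the previous 4 values G(k-4)..G(k-1); a window of 4 consecutive values has recurred shifted by 6, so by induction G(k + 6) = G(k) for all k >= 0: the sequence is periodic from the start with period 6.
One period: G(0..5) = 0, 0, 1, 1, 2, 2.
19 mod 6 = 1, so G(19) = G(1) = 0.

0


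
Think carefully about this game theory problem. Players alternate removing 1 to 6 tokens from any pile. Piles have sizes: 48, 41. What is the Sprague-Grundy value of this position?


Subtraction set: {1, 2, 3, 4, 5, 6}
For this subtraction set, G(n) = n mod 7 (period = max + 1 = 7).
Pile 1 (size 48): G(48) = 48 mod 7 = 6
Pile 2 (size 41): G(41) = 41 mod 7 = 6
Total Grundy value = XOR of all: 6 XOR 6 = 0

0


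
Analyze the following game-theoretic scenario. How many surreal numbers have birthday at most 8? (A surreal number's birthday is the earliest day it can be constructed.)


Day 0: {|} = 0 is born. Count = 1.
Day n: the number of surreal numbers born by day n is 2^(n+1) - 1.
By day 0: 2^1 - 1 = 1
By day 1: 2^2 - 1 = 3
By day 2: 2^3 - 1 = 7
By day 3: 2^4 - 1 = 15
By day 4: 2^5 - 1 = 31
By day 5: 2^6 - 1 = 63
By day 6: 2^7 - 1 = 127
By day 7: 2^8 - 1 = 255
By day 8: 2^9 - 1 = 511
By day 8: 511 surreal numbers.

511


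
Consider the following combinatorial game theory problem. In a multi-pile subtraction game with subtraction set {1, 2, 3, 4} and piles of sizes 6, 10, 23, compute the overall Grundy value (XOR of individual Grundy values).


Subtraction set: {1, 2, 3, 4}
For this subtraction set, G(n) = n mod 5 (period = max + 1 = 5).
Pile 1 (size 6): G(6) = 6 mod 5 = 1
Pile 2 (size 10): G(10) = 10 mod 5 = 0
Pile 3 (size 23): G(23) = 23 mod 5 = 3
Total Grundy value = XOR of all: 1 XOR 0 XOR 3 = 2

2


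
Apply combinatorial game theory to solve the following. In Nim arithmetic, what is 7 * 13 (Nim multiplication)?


Nim multiplication is bilinear over XOR: (u XOR v) * w = (u*w) XOR (v*w).
So we split each operand into its bit components and XOR the pairwise Nim products.
7 = 1 + 2 + 4 (as XOR of powers of 2).
13 = 1 + 4 + 8 (as XOR of powers of 2).
Using the standard Nim-product table on single bits:
  2*2 = 3,   2*4 = 8,   2*8 = 12,
  4*4 = 6,   4*8 = 11,  8*8 = 13,
and  1*x = x (identity), k*l = l*k (commutative).
Pairwise Nim products:
  1 * 1 = 1
  1 * 4 = 4
  1 * 8 = 8
  2 * 1 = 2
  2 * 4 = 8
  2 * 8 = 12
  4 * 1 = 4
  4 * 4 = 6
  4 * 8 = 11
XOR them: 1 XOR 4 XOR 8 XOR 2 XOR 8 XOR 12 XOR 4 XOR 6 XOR 11 = 2.
Result: 7 * 13 = 2 (in Nim).

2


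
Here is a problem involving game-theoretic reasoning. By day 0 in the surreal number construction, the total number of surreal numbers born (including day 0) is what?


Day 0: {|} = 0 is born. Count = 1.
Day n: the number of surreal numbers born by day n is 2^(n+1) - 1.
By day 0: 2^1 - 1 = 1
By day 0: 1 surreal numbers.

1


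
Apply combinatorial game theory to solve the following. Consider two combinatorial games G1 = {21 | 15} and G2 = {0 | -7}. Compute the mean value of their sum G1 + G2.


G1 = {21 | 15}, G2 = {0 | -7}
Each is a switch {a | b} with numbers a > b; its mean value is (a + b)/2, and mean value is additive over game sums: m(G1 + G2) = m(G1) + m(G2).
Mean of G1 = (21 + (15))/2 = 36/2 = 18
Mean of G2 = (0 + (-7))/2 = -7/2 = -7/2
Mean of G1 + G2 = 18 + -7/2 = 29/2

29/2


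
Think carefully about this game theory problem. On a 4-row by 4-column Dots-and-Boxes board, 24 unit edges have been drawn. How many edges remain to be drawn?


Grid: 4 x 4 boxes, i.e. 5 rows and 5 columns of dots.
Horizontal edges: (rows + 1) * cols = 5 * 4 = 20
Vertical edges: rows * (cols + 1) = 4 * 5 = 20
Total edges: 20 + 20 = 40
Edges drawn: 24
Remaining: 40 - 24 = 16

16


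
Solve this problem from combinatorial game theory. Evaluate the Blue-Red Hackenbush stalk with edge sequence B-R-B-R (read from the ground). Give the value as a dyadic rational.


Edges (from ground): B-R-B-R
By Berlekamp's sign-expansion rule, a Blue-Red Hackenbush stalk has the value of the surreal number whose sign sequence is the edge sequence with B -> + and R -> -.
Sign sequence: +-+-
Trace the sign expansion in the surreal number tree, starting from 0:
Edge 1: B (sign +) -> bounds (0, +inf), value = 1
Edge 2: R (sign -) -> bounds (0, 1), value = 1/2
Edge 3: B (sign +) -> bounds (1/2, 1), value = 3/4
Edge 4: R (sign -) -> bounds (1/2, 3/4), value = 5/8
Game value = 5/8

5/8


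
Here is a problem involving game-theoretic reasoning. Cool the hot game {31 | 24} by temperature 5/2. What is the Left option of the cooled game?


Original game: {31 | 24} (a switch {a | b} with a > b).
Cooling by t (for t below the temperature (a - b)/2 = 7/2) taxes each move by t: {a | b} cooled by t is {a - t | b + t}.
Cooling amount: t = 5/2
Cooled Left option: 31 - 5/2 = 57/2
Cooled Right option: 24 + 5/2 = 53/2
Cooled game: {57/2 | 53/2}
Left option = 57/2

57/2


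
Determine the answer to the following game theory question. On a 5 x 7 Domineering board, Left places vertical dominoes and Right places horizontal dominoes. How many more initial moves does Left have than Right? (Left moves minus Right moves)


Board is 5 x 7 (rows x cols).
Left (vertical) placements: (rows-1) * cols = 4 * 7 = 28
Right (horizontal) placements: rows * (cols-1) = 5 * 6 = 30
Advantage = Left - Right = 28 - 30 = -2

-2


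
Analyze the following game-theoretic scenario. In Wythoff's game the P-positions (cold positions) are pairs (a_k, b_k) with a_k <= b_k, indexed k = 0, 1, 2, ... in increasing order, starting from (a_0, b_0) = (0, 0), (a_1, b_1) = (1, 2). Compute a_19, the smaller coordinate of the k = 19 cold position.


By Wythoff's theorem, a_k = floor(k * phi) and b_k = floor(k * phi^2) = a_k + k, where phi = (1 + sqrt(5))/2 is the golden ratio.
phi = (1 + sqrt(5))/2 = 1.618034
k = 19
k * phi = 19 * 1.618034 = 30.742646
a_19 = floor(k * phi) = 30

30


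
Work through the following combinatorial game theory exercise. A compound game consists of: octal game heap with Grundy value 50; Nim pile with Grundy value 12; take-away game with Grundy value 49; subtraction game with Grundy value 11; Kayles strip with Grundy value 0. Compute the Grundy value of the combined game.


By the Sprague-Grundy theorem, the Grundy value of a sum of games is the XOR of individual Grundy values.
octal game heap: Grundy value = 50. Running XOR: 0 XOR 50 = 50
Nim pile: Grundy value = 12. Running XOR: 50 XOR 12 = 62
take-away game: Grundy value = 49. Running XOR: 62 XOR 49 = 15
subtraction game: Grundy value = 11. Running XOR: 15 XOR 11 = 4
Kayles strip: Grundy value = 0. Running XOR: 4 XOR 0 = 4
The combined Grundy value is 4.

4


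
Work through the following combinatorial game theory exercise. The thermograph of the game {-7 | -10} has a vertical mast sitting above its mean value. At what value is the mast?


Game = {-7 | -10}, a switch {a | b} with numbers a > b.
Its thermograph has left wall a - t and right wall b + t, which meet at t = (a - b)/2, where both equal (a + b)/2. So the mast (mean value) is at (a + b)/2.
Mean = (-7 + (-10))/2 = -17/2 = -17/2

-17/2


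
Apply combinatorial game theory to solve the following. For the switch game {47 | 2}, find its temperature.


The game is {47 | 2}, a switch {a | b} with numbers a > b.
Cooling {a | b} by t gives {a - t | b + t}, which stops being hot when a - t = b + t, i.e. at t = (a - b)/2. So the temperature of a switch is (a - b)/2.
Temperature = (Left option - Right option) / 2
= (47 - (2)) / 2
= 45 / 2
= 45/2

45/2


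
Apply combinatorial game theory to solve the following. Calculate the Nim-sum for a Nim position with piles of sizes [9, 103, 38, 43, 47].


We need the XOR (exclusive or) of all pile sizes.
After XOR-ing pile 1 (size 9): 0 XOR 9 = 9
After XOR-ing pile 2 (size 103): 9 XOR 103 = 110
After XOR-ing pile 3 (size 38): 110 XOR 38 = 72
After XOR-ing pile 4 (size 43): 72 XOR 43 = 99
After XOR-ing pile 5 (size 47): 99 XOR 47 = 76
The Nim-value of this position is 76.

76


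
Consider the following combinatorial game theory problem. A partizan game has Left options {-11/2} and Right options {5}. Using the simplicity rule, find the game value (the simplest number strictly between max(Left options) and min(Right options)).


Left options: {-11/2}, max = -11/2
Right options: {5}, min = 5
All options are numbers and max(Left) < min(Right), so by the simplicity theorem the value is the simplest (earliest-born) number strictly between -11/2 and 5.
Integers -5 through 4 all lie strictly between -11/2 and 5.
Among integers, the simplest (lowest birthday = smallest |n|; 0 is born on day 0, +-n on day n) is 0.
No non-integer in the interval can be simpler: if x is a non-integer in the interval, then floor(x) or ceil(x) also lies in the interval (the interval contains an integer), and both are proper prefixes of x's sign expansion, i.e. born earlier. So the game value is 0.
Game value = 0

0


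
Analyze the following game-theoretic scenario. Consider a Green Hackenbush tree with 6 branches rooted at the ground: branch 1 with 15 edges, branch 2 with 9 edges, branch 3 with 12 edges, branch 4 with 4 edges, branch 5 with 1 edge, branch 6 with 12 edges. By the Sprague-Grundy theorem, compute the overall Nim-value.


The tree has 6 branches from the ground vertex.
In Green Hackenbush, the Nim-value of a simple path of length k is k.
Branch 1: length 15, Nim-value = 15
Branch 2: length 9, Nim-value = 9
Branch 3: length 12, Nim-value = 12
Branch 4: length 4, Nim-value = 4
Branch 5: length 1, Nim-value = 1
Branch 6: length 12, Nim-value = 12
Total Nim-value = XOR of all branch values:
0 XOR 15 = 15
15 XOR 9 = 6
6 XOR 12 = 10
10 XOR 4 = 14
14 XOR 1 = 15
15 XOR 12 = 3
Nim-value of the tree = 3

3


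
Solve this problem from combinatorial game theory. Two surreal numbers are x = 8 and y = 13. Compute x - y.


x = 8, y = 13
x - y = 8 - 13 = -5

-5


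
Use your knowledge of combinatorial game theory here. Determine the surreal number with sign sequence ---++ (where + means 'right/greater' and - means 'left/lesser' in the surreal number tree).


Sign expansion: ---++
Rule: track bounds (lo, hi), initially (-inf, +inf). On '+', the current value becomes lo and we move to the simplest number in (value, hi): value + 1 if hi = +inf, otherwise the midpoint (value + hi)/2. On '-', the current value becomes hi and we move to value - 1 if lo = -inf, otherwise the midpoint (lo + value)/2.
Start at 0.
Step 1: sign = -, move left. Bounds: (-inf, 0). Value = -1
Step 2: sign = -, move left. Bounds: (-inf, -1). Value = -2
Step 3: sign = -, move left. Bounds: (-inf, -2). Value = -3
Step 4: sign = +, move right. Bounds: (-3, -2). Value = -5/2
Step 5: sign = +, move right. Bounds: (-5/2, -2). Value = -9/4
The surreal number with sign expansion ---++ is -9/4.

-9/4


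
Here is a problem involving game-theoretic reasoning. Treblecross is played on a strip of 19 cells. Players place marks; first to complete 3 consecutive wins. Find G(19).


Treblecross: place X on empty cells; 3-in-a-row wins.
Playing within two cells of an existing X lets the opponent win at once, so sensible play treats the cells i-2..i+2 around each X as dead. The player left with no safe cell loses, so this is a normal-play take-away game on strips of safe cells.
Placing X at cell i (0-indexed) of a strip of k safe cells leaves independent strips of sizes max(0, i-2) and max(0, k-i-3). Hence G(k) = mex{ G(max(0,i-2)) XOR G(max(0,k-i-3)) : 0 <= i < k }, with G(0) = 0.
G(1): splits (0,0):0^0=0 -> mex({0}) = 1
G(2): splits (0,0):0^0=0 -> mex({0}) = 1
G(3): splits (0,0):0^0=0 -> mex({0}) = 1
G(4): splits (0,1):0^1=1 (0,0):0^0=0 -> mex({0, 1}) = 2
G(5): splits (0,2):0^1=1 (0,1):0^1=1 (0,0):0^0=0 -> mex({0, 1}) = 2
G(6) = mex({1}) = 0
G(7) = mex({0, 1, 2}) = 3
G(8) = mex({0, 1, 2}) = 3
G(9) = mex({0, 2}) = 1
G(10) = mex({0, 2, 3}) = 1
G(11) = mex({0, 3}) = 1
G(12) = mex({1, 3}) = 0
G(13) = mex({0, 1, 2, 3}) = 4
G(14) = mex({0, 1, 2}) = 3
G(15) = mex({0, 1, 2}) = 3
G(16) = mex({0, 1, 2, 4}) = 3
G(17) = mex({0, 1, 3, 4}) = 2
G(18) = mex({0, 1, 3, 4}) = 2
G(19) = mex({0, 1, 3, 5}) = 2
Therefore G(19) = 2.

2


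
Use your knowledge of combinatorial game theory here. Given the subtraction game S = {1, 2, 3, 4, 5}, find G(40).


The subtraction set is S = {1, 2, 3, 4, 5}.
G(k) = mex{ G(k - s) : s in S, s <= k }. We compute iteratively: G(0) = 0.
G(1) = mex({0}) = 1
G(2) = mex({0, 1}) = 2
G(3) = mex({0, 1, 2}) = 3
G(4) = mex({0, 1, 2, 3}) = 4
G(5) = mex({0, 1, 2, 3, 4}) = 5
G(6) = mex({1, 2, 3, 4, 5}) = 0
G(7) = mex({0, 2, 3, 4, 5}) = 1
G(8) = mex({0, 1, 3, 4, 5}) = 2
G(9) = mex({0, 1, 2, 4, 5}) = 3
G(10) = mex({0, 1, 2, 3, 5}) = 4
Observe that G(6)..G(10) = 0, 1, 2, 3, 4 repeats G(0)..G(4) = 0, 1, 2, 3, 4.
For k >= max(S) = 5, G(k) is determined by the previous 5 values G(k-5)..G(k-1); a window of 5 consecutive values has recurred shifted by 6, so by induction G(k + 6) = G(k) for all k >= 0: the sequence is periodic from the start with period 6.
One period: G(0..5) = 0, 1, 2, 3, 4, 5.
40 mod 6 = 4, so G(40) = G(4) = 4.

4


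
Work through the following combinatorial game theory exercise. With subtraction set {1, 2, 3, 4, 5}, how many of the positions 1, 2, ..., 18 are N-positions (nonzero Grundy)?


Subtraction set S = {1, 2, 3, 4, 5}, so G(n) = n mod 6.
G(n) = 0 when n is a multiple of 6.
Multiples of 6 in [1, 18]: 3
N-positions (nonzero Grundy) = 18 - 3 = 15

15


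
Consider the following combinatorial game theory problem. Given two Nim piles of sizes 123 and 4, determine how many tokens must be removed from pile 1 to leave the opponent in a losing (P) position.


Piles: 123 and 4
Current XOR: 123 XOR 4 = 127 (non-zero, so this is an N-position).
To make the XOR zero, we need to find a move that balances the piles.
For pile 1 (size 123): target = 123 XOR 127 = 4
We reduce pile 1 from 123 to 4.
Tokens removed: 123 - 4 = 119
Verification: 4 XOR 4 = 0

119


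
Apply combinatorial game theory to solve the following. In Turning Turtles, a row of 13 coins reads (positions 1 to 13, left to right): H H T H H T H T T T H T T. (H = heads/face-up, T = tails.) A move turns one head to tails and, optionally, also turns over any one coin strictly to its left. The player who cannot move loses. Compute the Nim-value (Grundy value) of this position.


Coins: H H T H H T H T T T H T T
Key fact: a single head at position k behaves exactly like a Nim heap of size k (turning it to T and optionally flipping a coin at j < k corresponds to moving the heap from k to j, or to 0), and heads combine as a disjunctive sum (two heads at the same place would cancel, matching j XOR j = 0). So the Nim-value is the XOR of the 1-indexed positions of the heads.
Face-up positions (1-indexed): [1, 2, 4, 5, 7, 11]
XOR 0 with 1: 0 XOR 1 = 1
XOR 1 with 2: 1 XOR 2 = 3
XOR 3 with 4: 3 XOR 4 = 7
XOR 7 with 5: 7 XOR 5 = 2
XOR 2 with 7: 2 XOR 7 = 5
XOR 5 with 11: 5 XOR 11 = 14
Nim-value = 14

14


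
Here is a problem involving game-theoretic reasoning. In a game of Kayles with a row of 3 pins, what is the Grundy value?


Kayles: a move removes 1 or 2 adjacent pins from a contiguous row.
Removing pins from a row of k leaves two independent rows (a, b) with a + b = k - 1 (one pin) or a + b = k - 2 (two pins); an end removal gives a = 0.
By Sprague-Grundy, G(k) = mex{ G(a) XOR G(b) } over all these splits. G(0) = 0.
G(1): splits (0,0):0^0=0 -> mex({0}) = 1
G(2): splits (0,1):0^1=1 (0,0):0^0=0 -> mex({0, 1}) = 2
G(3): splits (0,2):0^2=2 (1,1):1^1=0 (0,1):0^1=1 -> mex({0, 1, 2}) = 3
Therefore G(3) = 3.

3


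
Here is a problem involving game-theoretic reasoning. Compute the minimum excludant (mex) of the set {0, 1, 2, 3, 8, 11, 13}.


Set = {0, 1, 2, 3, 8, 11, 13}
0 is in the set.
1 is in the set.
2 is in the set.
3 is in the set.
4 is NOT in the set. This is the mex.
mex = 4

4


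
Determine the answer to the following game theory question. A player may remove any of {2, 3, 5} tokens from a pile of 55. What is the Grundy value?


The subtraction set is S = {2, 3, 5}.
G(k) = mex{ G(k - s) : s in S, s <= k }. We compute iteratively: G(0) = 0.
G(1) = mex({}) = 0
G(2) = mex({0}) = 1
G(3) = mex({0}) = 1
G(4) = mex({0, 1}) = 2
G(5) = mex({0, 1}) = 2
G(6) = mex({0, 1, 2}) = 3
G(7) = mex({1, 2}) = 0
G(8) = mex({1, 2, 3}) = 0
G(9) = mex({0, 2, 3}) = 1
G(10) = mex({0, 2}) = 1
G(11) = mex({0, 1, 3}) = 2
Observe that G(7)..G(11) = 0, 0, 1, 1, 2 repeats G(0)..G(4) = 0, 0, 1, 1, 2.
For k >= max(S) = 5, G(k) is determined by the previous 5 values G(k-5)..G(k-1); a window of 5 consecutive values has recurred shifted by 7, so by induction G(k + 7) = G(k) for all k >= 0: the sequence is periodic from the start with period 7.
One period: G(0..6) = 0, 0, 1, 1, 2, 2, 3.
55 mod 7 = 6, so G(55) = G(6) = 3.

3


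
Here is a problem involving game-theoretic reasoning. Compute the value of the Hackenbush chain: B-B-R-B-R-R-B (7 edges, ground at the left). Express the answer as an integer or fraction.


Edges (from ground): B-B-R-B-R-R-B
By Berlekamp's sign-expansion rule, a Blue-Red Hackenbush stalk has the value of the surreal number whose sign sequence is the edge sequence with B -> + and R -> -.
Sign sequence: ++-+--+
Trace the sign expansion in the surreal number tree, starting from 0:
Edge 1: B (sign +) -> bounds (0, +inf), value = 1
Edge 2: B (sign +) -> bounds (1, +inf), value = 2
Edge 3: R (sign -) -> bounds (1, 2), value = 3/2
Edge 4: B (sign +) -> bounds (3/2, 2), value = 7/4
Edge 5: R (sign -) -> bounds (3/2, 7/4), value = 13/8
Edge 6: R (sign -) -> bounds (3/2, 13/8), value = 25/16
Edge 7: B (sign +) -> bounds (25/16, 13/8), value = 51/32
Game value = 51/32

51/32


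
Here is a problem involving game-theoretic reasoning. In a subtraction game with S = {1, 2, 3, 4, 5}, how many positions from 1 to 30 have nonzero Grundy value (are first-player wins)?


Subtraction set S = {1, 2, 3, 4, 5}, so G(n) = n mod 6.
G(n) = 0 when n is a multiple of 6.
Multiples of 6 in [1, 30]: 5
N-positions (nonzero Grundy) = 30 - 5 = 25

25


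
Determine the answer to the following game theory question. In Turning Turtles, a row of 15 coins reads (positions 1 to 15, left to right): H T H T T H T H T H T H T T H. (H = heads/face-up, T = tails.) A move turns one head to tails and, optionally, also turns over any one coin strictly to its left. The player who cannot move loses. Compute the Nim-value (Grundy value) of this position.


Coins: H T H T T H T H T H T H T T H
Key fact: a single head at position k behaves exactly like a Nim heap of size k (turning it to T and optionally flipping a coin at j < k corresponds to moving the heap from k to j, or to 0), and heads combine as a disjunctive sum (two heads at the same place would cancel, matching j XOR j = 0). So the Nim-value is the XOR of the 1-indexed positions of the heads.
Face-up positions (1-indexed): [1, 3, 6, 8, 10, 12, 15]
XOR 0 with 1: 0 XOR 1 = 1
XOR 1 with 3: 1 XOR 3 = 2
XOR 2 with 6: 2 XOR 6 = 4
XOR 4 with 8: 4 XOR 8 = 12
XOR 12 with 10: 12 XOR 10 = 6
XOR 6 with 12: 6 XOR 12 = 10
XOR 10 with 15: 10 XOR 15 = 5
Nim-value = 5

5


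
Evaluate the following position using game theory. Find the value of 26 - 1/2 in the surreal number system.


x = 26, y = 1/2
Converting to common denominator: 2
x = 52/2, y = 1/2
x - y = 26 - 1/2 = 51/2

51/2


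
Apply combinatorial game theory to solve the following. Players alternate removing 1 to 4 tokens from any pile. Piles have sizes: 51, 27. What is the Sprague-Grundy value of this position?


Subtraction set: {1, 2, 3, 4}
For this subtraction set, G(n) = n mod 5 (period = max + 1 = 5).
Pile 1 (size 51): G(51) = 51 mod 5 = 1
Pile 2 (size 27): G(27) = 27 mod 5 = 2
Total Grundy value = XOR of all: 1 XOR 2 = 3

3


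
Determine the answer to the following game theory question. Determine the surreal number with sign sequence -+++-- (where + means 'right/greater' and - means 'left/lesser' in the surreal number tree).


Sign expansion: -+++--
Rule: track bounds (lo, hi), initially (-inf, +inf). On '+', the current value becomes lo and we move to the simplest number in (value, hi): value + 1 if hi = +inf, otherwise the midpoint (value + hi)/2. On '-', the current value becomes hi and we move to value - 1 if lo = -inf, otherwise the midpoint (lo + value)/2.
Start at 0.
Step 1: sign = -, move left. Bounds: (-inf, 0). Value = -1
Step 2: sign = +, move right. Bounds: (-1, 0). Value = -1/2
Step 3: sign = +, move right. Bounds: (-1/2, 0). Value = -1/4
Step 4: sign = +, move right. Bounds: (-1/4, 0). Value = -1/8
Step 5: sign = -, move left. Bounds: (-1/4, -1/8). Value = -3/16
Step 6: sign = -, move left. Bounds: (-1/4, -3/16). Value = -7/32
The surreal number with sign expansion -+++-- is -7/32.

-7/32


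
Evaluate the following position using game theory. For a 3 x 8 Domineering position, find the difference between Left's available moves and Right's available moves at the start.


Board is 3 x 8 (rows x cols).
Left (vertical) placements: (rows-1) * cols = 2 * 8 = 16
Right (horizontal) placements: rows * (cols-1) = 3 * 7 = 21
Advantage = Left - Right = 16 - 21 = -5

-5


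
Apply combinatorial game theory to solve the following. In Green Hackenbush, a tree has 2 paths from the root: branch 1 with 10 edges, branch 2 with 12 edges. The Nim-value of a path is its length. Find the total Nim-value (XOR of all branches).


The tree has 2 branches from the ground vertex.
In Green Hackenbush, the Nim-value of a simple path of length k is k.
Branch 1: length 10, Nim-value = 10
Branch 2: length 12, Nim-value = 12
Total Nim-value = XOR of all branch values:
0 XOR 10 = 10
10 XOR 12 = 6
Nim-value of the tree = 6

6


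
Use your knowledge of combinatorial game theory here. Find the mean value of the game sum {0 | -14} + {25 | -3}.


G1 = {0 | -14}, G2 = {25 | -3}
Each is a switch {a | b} with numbers a > b; its mean value is (a + b)/2, and mean value is additive over game sums: m(G1 + G2) = m(G1) + m(G2).
Mean of G1 = (0 + (-14))/2 = -14/2 = -7
Mean of G2 = (25 + (-3))/2 = 22/2 = 11
Mean of G1 + G2 = -7 + 11 = 4

4


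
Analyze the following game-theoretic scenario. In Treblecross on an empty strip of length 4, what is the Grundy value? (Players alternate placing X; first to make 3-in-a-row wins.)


Treblecross: place X on empty cells; 3-in-a-row wins.
Playing within two cells of an existing X lets the opponent win at once, so sensible play treats the cells i-2..i+2 around each X as dead. The player left with no safe cell loses, so this is a normal-play take-away game on strips of safe cells.
Placing X at cell i (0-indexed) of a strip of k safe cells leaves independent strips of sizes max(0, i-2) and max(0, k-i-3). Hence G(k) = mex{ G(max(0,i-2)) XOR G(max(0,k-i-3)) : 0 <= i < k }, with G(0) = 0.
G(1): splits (0,0):0^0=0 -> mex({0}) = 1
G(2): splits (0,0):0^0=0 -> mex({0}) = 1
G(3): splits (0,0):0^0=0 -> mex({0}) = 1
G(4): splits (0,1):0^1=1 (0,0):0^0=0 -> mex({0, 1}) = 2
Therefore G(4) = 2.

2


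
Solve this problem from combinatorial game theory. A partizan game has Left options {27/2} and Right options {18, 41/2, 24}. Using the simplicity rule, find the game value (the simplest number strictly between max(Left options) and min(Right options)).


Left options: {27/2}, max = 27/2
Right options: {18, 41/2, 24}, min = 18
All options are numbers and max(Left) < min(Right), so by the simplicity theorem the value is the simplest (earliest-born) number strictly between 27/2 and 18.
Integers 14 through 17 all lie strictly between 27/2 and 18.
Among integers, the simplest (lowest birthday = smallest |n|; 0 is born on day 0, +-n on day n) is 14.
No non-integer in the interval can be simpler: if x is a non-integer in the interval, then floor(x) or ceil(x) also lies in the interval (the interval contains an integer), and both are proper prefixes of x's sign expansion, i.e. born earlier. So the game value is 14.
Game value = 14

14


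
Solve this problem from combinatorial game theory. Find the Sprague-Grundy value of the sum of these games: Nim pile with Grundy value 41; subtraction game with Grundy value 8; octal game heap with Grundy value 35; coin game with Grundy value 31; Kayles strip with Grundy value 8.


By the Sprague-Grundy theorem, the Grundy value of a sum of games is the XOR of individual Grundy values.
Nim pile: Grundy value = 41. Running XOR: 0 XOR 41 = 41
subtraction game: Grundy value = 8. Running XOR: 41 XOR 8 = 33
octal game heap: Grundy value = 35. Running XOR: 33 XOR 35 = 2
coin game: Grundy value = 31. Running XOR: 2 XOR 31 = 29
Kayles strip: Grundy value = 8. Running XOR: 29 XOR 8 = 21
The combined Grundy value is 21.

21


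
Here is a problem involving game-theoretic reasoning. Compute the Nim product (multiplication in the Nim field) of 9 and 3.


Nim multiplication is bilinear over XOR: (u XOR v) * w = (u*w) XOR (v*w).
So we split each operand into its bit components and XOR the pairwise Nim products.
9 = 1 + 8 (as XOR of powers of 2).
3 = 1 + 2 (as XOR of powers of 2).
Using the standard Nim-product table on single bits:
  2*2 = 3,   2*4 = 8,   2*8 = 12,
  4*4 = 6,   4*8 = 11,  8*8 = 13,
and  1*x = x (identity), k*l = l*k (commutative).
Pairwise Nim products:
  1 * 1 = 1
  1 * 2 = 2
  8 * 1 = 8
  8 * 2 = 12
XOR them: 1 XOR 2 XOR 8 XOR 12 = 7.
Result: 9 * 3 = 7 (in Nim).

7


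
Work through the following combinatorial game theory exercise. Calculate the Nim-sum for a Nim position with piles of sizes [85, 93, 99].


We need the XOR (exclusive or) of all pile sizes.
After XOR-ing pile 1 (size 85): 0 XOR 85 = 85
After XOR-ing pile 2 (size 93): 85 XOR 93 = 8
After XOR-ing pile 3 (size 99): 8 XOR 99 = 107
The Nim-value of this position is 107.

107


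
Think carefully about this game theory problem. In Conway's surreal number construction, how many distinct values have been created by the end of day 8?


Day 0: {|} = 0 is born. Count = 1.
Day n: the number of surreal numbers born by day n is 2^(n+1) - 1.
By day 0: 2^1 - 1 = 1
By day 1: 2^2 - 1 = 3
By day 2: 2^3 - 1 = 7
By day 3: 2^4 - 1 = 15
By day 4: 2^5 - 1 = 31
By day 5: 2^6 - 1 = 63
By day 6: 2^7 - 1 = 127
By day 7: 2^8 - 1 = 255
By day 8: 2^9 - 1 = 511
By day 8: 511 surreal numbers.

511


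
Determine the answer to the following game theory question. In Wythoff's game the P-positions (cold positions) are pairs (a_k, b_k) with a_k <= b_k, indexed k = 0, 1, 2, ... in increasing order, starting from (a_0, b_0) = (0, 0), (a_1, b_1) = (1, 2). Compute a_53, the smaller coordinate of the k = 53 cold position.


By Wythoff's theorem, a_k = floor(k * phi) and b_k = floor(k * phi^2) = a_k + k, where phi = (1 + sqrt(5))/2 is the golden ratio.
phi = (1 + sqrt(5))/2 = 1.618034
k = 53
k * phi = 53 * 1.618034 = 85.755801
a_53 = floor(k * phi) = 85

85
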